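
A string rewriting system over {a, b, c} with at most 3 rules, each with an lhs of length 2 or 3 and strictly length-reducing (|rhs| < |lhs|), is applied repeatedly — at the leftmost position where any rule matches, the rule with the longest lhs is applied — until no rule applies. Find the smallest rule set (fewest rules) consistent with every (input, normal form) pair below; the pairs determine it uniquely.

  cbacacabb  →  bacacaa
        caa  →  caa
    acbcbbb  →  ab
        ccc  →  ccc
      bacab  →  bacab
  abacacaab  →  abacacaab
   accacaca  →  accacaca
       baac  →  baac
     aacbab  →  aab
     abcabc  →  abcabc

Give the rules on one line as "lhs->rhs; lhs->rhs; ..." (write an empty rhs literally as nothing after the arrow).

  | cbacacabb => bacacabb => bacacaa
  | caa
  | acbcbbb => cbbb => bbb => ab
  | ccc

acb->; bb->a; cb->b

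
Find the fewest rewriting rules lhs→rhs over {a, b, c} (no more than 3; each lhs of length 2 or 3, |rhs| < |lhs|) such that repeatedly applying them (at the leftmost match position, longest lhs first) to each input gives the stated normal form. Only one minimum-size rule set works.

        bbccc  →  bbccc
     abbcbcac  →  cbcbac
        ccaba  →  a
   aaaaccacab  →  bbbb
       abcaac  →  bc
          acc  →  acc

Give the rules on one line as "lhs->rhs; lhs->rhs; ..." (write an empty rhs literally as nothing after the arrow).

  | bbccc
  | abbcbcac => cbcbcac => cbcbac
  | ccaba => caba => aba => ca => a
  | aaaaccacab => baaccacab => bbccacab => bbcacab => bbacab => bbaab => bbbb

aa->b; ab->c; ca->a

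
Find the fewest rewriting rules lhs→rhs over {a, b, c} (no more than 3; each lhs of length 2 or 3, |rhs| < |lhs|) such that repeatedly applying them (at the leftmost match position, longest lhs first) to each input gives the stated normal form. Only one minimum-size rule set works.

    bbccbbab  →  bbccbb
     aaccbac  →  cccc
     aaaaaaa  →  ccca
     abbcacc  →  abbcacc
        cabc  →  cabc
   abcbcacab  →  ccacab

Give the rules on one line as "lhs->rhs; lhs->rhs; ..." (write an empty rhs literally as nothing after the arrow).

  | bbccbbab => bbccbb
  | aaccbac => cccbac => cccc
  | aaaaaaa => caaaaa => ccaaa => ccca
  | abbcacc

aa->c; ba->; bcb->a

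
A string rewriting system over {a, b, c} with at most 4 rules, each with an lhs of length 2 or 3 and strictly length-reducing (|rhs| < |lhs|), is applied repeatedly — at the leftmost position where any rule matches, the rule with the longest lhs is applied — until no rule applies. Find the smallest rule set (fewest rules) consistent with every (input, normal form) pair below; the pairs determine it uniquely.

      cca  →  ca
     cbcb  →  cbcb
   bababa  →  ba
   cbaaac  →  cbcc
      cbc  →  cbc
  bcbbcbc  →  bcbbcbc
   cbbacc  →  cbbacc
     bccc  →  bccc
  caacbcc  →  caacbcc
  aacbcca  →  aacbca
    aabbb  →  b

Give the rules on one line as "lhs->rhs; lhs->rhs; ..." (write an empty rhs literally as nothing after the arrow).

aaa->c; ab->; cca->ca

  | cca => ca
  | cbcb
  | bababa => baba => ba
  | cbaaac => cbcc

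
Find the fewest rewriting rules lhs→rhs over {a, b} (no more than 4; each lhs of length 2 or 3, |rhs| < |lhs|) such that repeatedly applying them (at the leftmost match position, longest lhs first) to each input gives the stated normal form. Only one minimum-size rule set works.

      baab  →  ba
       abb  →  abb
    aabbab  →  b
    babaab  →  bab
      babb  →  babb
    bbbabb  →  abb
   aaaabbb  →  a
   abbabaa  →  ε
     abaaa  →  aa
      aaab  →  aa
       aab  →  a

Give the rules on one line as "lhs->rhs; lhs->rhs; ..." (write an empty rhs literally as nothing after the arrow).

  | baab => ba
  | abb
  | aabbab => abab => b
  | babaab => bab

aab->a; aba->; bba->b; bbb->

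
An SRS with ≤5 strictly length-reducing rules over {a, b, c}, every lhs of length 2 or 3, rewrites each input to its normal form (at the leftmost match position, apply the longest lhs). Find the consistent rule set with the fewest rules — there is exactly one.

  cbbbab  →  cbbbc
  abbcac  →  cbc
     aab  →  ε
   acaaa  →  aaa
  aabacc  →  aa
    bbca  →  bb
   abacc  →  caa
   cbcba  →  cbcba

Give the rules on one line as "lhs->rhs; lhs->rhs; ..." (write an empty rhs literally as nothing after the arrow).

  | cbbbab => cbbbc
  | abbcac => cbcac => cbc
  | aab => ac => ε
  | acaaa => aaa

ab->c; ac->; acc->aa; bca->b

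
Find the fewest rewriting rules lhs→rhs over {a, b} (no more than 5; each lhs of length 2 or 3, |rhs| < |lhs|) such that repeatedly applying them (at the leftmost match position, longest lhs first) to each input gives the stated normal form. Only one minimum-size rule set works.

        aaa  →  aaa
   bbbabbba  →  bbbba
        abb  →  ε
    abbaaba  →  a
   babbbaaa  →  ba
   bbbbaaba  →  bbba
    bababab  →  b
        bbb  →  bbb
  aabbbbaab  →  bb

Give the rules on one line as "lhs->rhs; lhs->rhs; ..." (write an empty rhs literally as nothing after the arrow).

  | aaa
  | bbbabbba => bbbba
  | abb => ε
  | abbaaba => aaba => a

aab->; ab->; abb->; baa->ab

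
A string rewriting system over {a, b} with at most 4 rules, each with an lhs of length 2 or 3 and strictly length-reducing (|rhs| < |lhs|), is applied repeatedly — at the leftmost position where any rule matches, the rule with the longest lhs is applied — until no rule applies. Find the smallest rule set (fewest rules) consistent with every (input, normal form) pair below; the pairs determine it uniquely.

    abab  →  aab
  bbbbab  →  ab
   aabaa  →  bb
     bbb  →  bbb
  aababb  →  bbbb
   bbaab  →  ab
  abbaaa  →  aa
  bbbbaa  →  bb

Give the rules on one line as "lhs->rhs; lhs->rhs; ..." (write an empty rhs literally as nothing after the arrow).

  | abab => aab
  | bbbbab => bbbab => bbab => bab => ab
  | aabaa => aaa => bb
  | bbb

aaa->bb; ba->; bab->ab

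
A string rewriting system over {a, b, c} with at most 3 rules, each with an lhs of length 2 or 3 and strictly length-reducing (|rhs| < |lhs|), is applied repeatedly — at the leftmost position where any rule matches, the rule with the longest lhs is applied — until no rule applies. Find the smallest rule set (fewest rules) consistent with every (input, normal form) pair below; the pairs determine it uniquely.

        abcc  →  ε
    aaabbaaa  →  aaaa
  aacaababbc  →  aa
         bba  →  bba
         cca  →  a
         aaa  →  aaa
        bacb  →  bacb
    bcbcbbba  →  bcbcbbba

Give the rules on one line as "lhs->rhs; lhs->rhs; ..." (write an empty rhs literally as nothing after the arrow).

  | abcc => cc => ε
  | aaabbaaa => aabaaa => aaaa
  | aacaababbc => aacaabbc => aacabc => aacc => aa
  | bba

ab->; cc->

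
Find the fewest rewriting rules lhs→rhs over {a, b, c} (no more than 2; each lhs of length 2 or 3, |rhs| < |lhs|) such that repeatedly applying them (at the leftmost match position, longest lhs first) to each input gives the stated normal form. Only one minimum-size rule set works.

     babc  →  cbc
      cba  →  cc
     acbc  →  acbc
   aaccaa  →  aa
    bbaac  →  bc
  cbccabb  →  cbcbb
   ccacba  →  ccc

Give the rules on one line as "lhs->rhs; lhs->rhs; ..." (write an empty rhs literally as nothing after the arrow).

  | babc => cbc
  | cba => cc
  | acbc
  | aaccaa => aaca => aa

ba->c; ca->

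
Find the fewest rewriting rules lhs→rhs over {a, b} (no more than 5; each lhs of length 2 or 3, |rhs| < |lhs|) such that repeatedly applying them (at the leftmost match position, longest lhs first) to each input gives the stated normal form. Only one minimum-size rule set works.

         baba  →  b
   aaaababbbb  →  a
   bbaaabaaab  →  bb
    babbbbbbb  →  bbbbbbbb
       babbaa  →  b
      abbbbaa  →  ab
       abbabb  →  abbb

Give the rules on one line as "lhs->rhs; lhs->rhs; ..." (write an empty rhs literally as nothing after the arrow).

aa->a; aab->aa; ba->b; bba->ba

  | baba => bba => ba => b
  | aaaababbbb => aaababbbb => aababbbb => aaabbbb => aabbbb => aabbb => aabb => aab => aa => a
  | bbaaabaaab => baaabaaab => baabaaab => babaaab => bbaaab => baaab => baab => bab => bb
  | babbbbbbb => bbbbbbbb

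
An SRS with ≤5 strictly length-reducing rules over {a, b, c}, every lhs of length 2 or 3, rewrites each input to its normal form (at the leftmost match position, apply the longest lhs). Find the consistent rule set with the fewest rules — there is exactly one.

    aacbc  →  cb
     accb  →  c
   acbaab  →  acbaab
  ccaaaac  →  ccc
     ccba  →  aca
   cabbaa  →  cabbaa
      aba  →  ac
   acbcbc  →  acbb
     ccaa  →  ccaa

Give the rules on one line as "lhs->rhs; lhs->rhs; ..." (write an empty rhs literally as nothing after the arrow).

aac->c; aba->ac; bc->b; ccb->ac

  | aacbc => cbc => cb
  | accb => aac => c
  | acbaab
  | ccaaaac => ccaac => ccc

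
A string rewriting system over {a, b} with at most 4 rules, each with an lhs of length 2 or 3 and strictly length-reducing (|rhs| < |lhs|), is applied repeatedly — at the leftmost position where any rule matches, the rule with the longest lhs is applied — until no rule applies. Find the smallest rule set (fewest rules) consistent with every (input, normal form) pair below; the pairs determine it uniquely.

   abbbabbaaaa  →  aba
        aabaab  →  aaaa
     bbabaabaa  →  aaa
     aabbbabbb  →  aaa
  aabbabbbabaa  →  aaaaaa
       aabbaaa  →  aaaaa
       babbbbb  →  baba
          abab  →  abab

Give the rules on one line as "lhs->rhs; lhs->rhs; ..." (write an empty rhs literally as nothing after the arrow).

  | abbbabbaaaa => abaabbaaaa => abbbaaaa => abaaaaa => abaaa => aba
  | aabaab => aaaab => aaaa
  | bbabaabaa => abaabaa => abbaa => aaa
  | aabbbabbb => aabbabbb => aababbb => aaabbb => aaabb => aaab => aaa

aab->aa; baa->b; bb->; bbb->ba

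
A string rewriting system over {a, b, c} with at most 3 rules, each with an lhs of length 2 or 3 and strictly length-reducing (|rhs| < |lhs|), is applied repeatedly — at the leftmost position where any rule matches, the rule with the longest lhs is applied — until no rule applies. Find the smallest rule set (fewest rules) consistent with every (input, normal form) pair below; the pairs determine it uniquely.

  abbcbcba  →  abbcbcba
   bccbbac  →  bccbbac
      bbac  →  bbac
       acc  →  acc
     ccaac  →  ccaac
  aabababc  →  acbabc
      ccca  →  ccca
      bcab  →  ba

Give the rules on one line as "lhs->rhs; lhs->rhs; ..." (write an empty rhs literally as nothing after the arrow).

aba->c; cab->a

  | abbcbcba
  | bccbbac
  | bbac
  | acc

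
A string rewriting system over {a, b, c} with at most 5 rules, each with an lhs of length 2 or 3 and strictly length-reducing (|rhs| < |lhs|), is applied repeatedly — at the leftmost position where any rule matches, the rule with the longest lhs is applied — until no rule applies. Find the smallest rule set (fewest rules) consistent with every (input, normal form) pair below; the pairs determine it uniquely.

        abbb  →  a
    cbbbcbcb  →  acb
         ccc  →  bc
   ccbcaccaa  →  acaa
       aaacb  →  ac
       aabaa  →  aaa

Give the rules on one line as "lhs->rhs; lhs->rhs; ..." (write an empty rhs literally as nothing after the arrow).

aac->ca; ab->; bb->a; cc->b

  | abbb => bb => a
  | cbbbcbcb => cabcbcb => ccbcb => bbcb => acb
  | ccc => bc
  | ccbcaccaa => bbcaccaa => acaccaa => acabaa => acaa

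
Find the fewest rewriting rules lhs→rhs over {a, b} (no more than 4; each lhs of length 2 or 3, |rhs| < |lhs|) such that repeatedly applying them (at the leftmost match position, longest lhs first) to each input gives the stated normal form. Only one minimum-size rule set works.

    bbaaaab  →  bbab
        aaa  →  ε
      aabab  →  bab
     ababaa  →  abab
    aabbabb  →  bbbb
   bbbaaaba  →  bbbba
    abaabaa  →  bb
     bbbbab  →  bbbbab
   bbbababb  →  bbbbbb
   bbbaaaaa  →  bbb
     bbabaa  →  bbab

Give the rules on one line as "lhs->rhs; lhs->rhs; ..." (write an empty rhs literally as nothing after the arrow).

  | bbaaaab => bbab
  | aaa => ε
  | aabab => bab
  | ababaa => abab

aa->; aaa->; abb->bb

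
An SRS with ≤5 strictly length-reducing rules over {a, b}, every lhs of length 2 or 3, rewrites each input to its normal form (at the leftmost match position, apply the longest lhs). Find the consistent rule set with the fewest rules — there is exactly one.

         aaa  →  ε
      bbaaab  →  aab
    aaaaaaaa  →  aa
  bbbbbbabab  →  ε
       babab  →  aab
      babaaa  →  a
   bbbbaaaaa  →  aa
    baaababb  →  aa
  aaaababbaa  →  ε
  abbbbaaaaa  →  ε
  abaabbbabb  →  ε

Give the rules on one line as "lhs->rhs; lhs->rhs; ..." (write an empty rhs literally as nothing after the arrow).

aaa->; ba->a; bb->a; bba->b

  | aaa => ε
  | bbaaab => baab => aab
  | aaaaaaaa => aaaaa => aa
  | bbbbbbabab => abbbbabab => aabbabab => aabbab => aabb => aaa => ε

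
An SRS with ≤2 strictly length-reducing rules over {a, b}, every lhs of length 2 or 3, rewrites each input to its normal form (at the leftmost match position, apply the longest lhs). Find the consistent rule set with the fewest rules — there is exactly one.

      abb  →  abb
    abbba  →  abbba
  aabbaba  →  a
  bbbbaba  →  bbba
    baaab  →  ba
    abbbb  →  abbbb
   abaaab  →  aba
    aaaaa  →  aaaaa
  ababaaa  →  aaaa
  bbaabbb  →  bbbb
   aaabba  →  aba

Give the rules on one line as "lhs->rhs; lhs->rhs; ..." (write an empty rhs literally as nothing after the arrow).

  | abb
  | abbba
  | aabbaba => baba => a
  | bbbbaba => bbba

aab->; bab->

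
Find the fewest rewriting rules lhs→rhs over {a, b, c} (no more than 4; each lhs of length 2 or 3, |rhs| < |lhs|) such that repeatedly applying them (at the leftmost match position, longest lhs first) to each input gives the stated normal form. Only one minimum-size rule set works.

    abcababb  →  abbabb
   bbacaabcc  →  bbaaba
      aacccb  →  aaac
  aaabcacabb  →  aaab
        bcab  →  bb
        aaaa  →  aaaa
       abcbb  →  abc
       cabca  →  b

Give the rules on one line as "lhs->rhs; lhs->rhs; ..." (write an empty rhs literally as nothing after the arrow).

  | abcababb => abbabb
  | bbacaabcc => bbaabcc => bbaaba
  | aacccb => aaacb => aaac
  | aaabcacabb => aaabcabb => aaabbb => aaab

bbb->b; ca->; cb->c; cc->a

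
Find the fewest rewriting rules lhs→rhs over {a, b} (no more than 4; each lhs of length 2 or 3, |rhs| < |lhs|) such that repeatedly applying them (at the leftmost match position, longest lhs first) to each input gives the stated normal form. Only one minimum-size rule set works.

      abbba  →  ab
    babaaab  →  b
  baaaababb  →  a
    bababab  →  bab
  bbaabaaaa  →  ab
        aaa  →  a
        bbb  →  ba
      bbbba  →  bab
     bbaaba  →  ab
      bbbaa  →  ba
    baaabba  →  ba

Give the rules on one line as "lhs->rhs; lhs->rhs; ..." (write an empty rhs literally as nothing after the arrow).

aa->; aba->ab; bb->a; bbb->ba

  | abbba => abaa => aba => ab
  | babaaab => babaab => babab => babb => baa => b
  | baaaababb => baababb => bbabb => aabb => bb => a
  | bababab => babbab => baaab => bab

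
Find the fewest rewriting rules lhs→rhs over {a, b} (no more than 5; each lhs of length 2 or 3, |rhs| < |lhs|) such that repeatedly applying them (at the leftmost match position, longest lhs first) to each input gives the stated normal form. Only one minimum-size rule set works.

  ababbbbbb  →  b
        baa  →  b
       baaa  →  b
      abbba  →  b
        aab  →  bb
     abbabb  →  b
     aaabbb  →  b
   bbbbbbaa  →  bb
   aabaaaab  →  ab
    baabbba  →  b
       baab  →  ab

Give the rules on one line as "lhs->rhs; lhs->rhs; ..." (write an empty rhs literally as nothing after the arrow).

aa->b; ba->b; bab->ab; bbb->aa

  | ababbbbbb => aabbbbbb => bbbbbbb => aabbbb => bbbbb => aabb => bbb => aa => b
  | baa => ba => b
  | baaa => baa => ba => b
  | abbba => aaaa => baa => ba => b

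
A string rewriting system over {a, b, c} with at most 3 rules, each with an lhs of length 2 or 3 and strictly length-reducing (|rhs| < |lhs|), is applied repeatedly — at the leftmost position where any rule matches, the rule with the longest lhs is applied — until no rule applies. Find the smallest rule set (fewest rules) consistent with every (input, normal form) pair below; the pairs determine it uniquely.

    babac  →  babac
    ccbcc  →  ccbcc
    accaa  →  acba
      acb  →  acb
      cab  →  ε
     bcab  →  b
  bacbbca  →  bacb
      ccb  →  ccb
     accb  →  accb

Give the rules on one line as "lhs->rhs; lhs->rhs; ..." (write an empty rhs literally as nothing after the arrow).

  | babac
  | ccbcc
  | accaa => acba
  | acb

bb->; ca->b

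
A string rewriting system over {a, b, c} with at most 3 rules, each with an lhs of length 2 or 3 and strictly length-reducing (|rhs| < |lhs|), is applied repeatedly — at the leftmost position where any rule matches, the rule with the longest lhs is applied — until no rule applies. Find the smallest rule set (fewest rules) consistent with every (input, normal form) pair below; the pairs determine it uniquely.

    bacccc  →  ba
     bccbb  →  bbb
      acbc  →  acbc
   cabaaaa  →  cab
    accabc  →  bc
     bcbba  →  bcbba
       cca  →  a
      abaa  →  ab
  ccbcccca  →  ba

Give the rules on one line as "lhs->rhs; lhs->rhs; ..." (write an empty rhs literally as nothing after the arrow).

aa->; cc->

  | bacccc => bacc => ba
  | bccbb => bbb
  | acbc
  | cabaaaa => cabaa => cab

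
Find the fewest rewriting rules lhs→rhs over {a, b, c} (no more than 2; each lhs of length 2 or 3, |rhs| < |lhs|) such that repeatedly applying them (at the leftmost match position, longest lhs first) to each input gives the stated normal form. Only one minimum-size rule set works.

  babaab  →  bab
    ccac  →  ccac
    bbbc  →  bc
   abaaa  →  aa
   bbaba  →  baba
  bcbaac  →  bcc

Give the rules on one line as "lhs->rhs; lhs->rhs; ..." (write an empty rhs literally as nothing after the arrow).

baa->; bb->b

  | babaab => bab
  | ccac
  | bbbc => bbc => bc
  | abaaa => aa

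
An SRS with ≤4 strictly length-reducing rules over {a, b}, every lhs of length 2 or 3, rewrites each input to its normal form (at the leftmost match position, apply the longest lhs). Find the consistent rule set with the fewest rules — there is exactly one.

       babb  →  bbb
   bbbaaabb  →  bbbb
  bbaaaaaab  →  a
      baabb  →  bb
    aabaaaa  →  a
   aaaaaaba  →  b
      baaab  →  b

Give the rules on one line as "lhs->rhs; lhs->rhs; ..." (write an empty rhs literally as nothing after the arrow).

  | babb => bbb
  | bbbaaabb => bbabb => bbbb
  | bbaaaaaab => baaaab => aab => a
  | baabb => bb

aa->b; aab->a; ab->b; baa->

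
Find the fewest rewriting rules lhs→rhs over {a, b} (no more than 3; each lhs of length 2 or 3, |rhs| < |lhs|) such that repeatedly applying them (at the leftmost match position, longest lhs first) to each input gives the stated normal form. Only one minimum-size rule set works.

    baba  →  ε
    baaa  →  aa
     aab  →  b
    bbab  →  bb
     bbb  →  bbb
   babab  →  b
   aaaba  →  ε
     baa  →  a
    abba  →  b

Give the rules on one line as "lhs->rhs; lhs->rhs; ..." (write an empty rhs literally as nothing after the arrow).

ab->b; ba->

  | baba => ba => ε
  | baaa => aa
  | aab => ab => b
  | bbab => bb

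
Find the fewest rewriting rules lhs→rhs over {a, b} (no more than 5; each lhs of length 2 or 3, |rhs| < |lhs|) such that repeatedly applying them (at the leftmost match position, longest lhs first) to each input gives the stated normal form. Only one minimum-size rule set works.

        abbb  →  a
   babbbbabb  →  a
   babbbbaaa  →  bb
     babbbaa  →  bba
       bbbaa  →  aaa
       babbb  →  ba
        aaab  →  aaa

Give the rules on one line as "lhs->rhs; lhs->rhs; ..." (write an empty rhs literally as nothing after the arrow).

  | abbb => abb => ab => a
  | babbbbabb => babbbabb => babbabb => bababb => bbbb => ab => a
  | babbbbaaa => babbbaaa => babbaaa => babaaa => bbaa => bb
  | babbbaa => babbaa => babaa => bba

ab->a; aba->b; baa->b; bbb->a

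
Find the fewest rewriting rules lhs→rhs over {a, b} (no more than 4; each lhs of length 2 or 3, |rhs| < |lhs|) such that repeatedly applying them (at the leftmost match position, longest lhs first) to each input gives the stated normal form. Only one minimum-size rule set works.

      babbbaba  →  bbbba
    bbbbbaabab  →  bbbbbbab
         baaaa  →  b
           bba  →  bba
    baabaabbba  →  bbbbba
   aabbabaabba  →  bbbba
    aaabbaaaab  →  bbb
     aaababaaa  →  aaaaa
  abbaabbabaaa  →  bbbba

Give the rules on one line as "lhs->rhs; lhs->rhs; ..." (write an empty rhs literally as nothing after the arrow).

aba->a; abb->bb; baa->b

  | babbbaba => bbbbaba => bbbba
  | bbbbbaabab => bbbbbbab
  | baaaa => baa => b
  | bba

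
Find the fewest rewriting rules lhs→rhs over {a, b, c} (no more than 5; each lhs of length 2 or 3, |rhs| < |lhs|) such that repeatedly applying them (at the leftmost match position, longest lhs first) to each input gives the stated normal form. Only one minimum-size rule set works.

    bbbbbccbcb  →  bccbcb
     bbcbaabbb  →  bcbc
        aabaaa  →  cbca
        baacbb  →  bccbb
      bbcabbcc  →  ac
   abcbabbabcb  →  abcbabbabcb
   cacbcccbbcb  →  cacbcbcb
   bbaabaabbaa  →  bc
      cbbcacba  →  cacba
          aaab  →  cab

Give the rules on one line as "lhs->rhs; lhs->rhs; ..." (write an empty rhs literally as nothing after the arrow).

aa->c; bbb->bc; bbc->; ccc->b

  | bbbbbccbcb => bcbbccbcb => bccbcb
  | bbcbaabbb => baabbb => bcbbb => bcbc
  | aabaaa => cbaaa => cbca
  | baacbb => bccbb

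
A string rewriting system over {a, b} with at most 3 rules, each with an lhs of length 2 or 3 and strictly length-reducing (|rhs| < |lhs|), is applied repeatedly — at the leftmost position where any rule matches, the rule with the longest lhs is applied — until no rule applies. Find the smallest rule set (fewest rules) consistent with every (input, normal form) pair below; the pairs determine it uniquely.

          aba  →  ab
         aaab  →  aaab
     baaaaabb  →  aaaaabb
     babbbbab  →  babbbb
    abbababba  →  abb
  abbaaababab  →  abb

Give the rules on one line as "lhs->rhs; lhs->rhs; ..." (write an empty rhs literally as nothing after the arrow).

  | aba => ab
  | aaab
  | baaaaabb => aaaaabb
  | babbbbab => babbbb

aba->ab; baa->aa; bba->b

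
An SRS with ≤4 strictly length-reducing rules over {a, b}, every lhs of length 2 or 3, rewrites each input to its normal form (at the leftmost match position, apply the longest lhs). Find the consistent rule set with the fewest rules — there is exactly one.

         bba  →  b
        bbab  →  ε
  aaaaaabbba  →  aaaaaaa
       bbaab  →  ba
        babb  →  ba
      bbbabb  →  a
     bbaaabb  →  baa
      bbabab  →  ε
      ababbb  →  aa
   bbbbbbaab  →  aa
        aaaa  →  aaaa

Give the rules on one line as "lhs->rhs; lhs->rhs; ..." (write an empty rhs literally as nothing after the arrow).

ab->a; bb->; bba->b; bbb->

  | bba => b
  | bbab => bb => ε
  | aaaaaabbba => aaaaaabba => aaaaaaba => aaaaaaa
  | bbaab => bab => ba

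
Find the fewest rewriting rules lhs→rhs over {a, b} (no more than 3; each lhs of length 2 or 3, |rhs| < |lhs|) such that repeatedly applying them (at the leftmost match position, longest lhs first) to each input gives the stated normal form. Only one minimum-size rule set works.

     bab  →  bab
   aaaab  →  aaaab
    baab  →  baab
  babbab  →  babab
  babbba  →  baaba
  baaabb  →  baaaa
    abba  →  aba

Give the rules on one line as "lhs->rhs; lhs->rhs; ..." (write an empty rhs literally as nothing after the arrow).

  | bab
  | aaaab
  | baab
  | babbab => babab

bb->a; bba->ba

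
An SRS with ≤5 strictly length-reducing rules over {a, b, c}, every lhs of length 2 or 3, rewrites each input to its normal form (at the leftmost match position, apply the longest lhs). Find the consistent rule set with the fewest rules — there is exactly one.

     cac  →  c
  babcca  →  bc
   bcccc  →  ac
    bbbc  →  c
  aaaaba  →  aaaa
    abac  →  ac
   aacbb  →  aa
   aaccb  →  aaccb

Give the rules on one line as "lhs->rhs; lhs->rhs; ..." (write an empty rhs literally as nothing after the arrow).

  | cac => c
  | babcca => bcca => bc
  | bcccc => bbc => ac
  | bbbc => abc => c

ab->; bb->a; ca->; ccc->b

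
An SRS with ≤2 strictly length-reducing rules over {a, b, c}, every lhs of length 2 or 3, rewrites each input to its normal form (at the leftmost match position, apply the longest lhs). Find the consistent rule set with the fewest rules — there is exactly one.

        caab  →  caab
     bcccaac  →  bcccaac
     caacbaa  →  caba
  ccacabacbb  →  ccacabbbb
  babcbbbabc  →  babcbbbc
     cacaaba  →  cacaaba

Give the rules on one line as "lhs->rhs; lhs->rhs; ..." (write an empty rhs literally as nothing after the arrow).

  | caab
  | bcccaac
  | caacbaa => cabbaa => caba
  | ccacabacbb => ccacabbbb

acb->bb; bba->b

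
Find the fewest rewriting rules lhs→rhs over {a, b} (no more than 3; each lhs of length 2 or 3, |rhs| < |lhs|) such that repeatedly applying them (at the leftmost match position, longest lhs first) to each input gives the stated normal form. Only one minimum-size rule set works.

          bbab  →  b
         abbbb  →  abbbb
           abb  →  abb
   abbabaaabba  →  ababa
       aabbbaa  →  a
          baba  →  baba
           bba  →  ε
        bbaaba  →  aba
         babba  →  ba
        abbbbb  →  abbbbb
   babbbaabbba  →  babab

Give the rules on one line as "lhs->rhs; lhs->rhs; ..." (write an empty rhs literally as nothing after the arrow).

  | bbab => b
  | abbbb
  | abb
  | abbabaaabba => abaaabba => ababa

aab->; bba->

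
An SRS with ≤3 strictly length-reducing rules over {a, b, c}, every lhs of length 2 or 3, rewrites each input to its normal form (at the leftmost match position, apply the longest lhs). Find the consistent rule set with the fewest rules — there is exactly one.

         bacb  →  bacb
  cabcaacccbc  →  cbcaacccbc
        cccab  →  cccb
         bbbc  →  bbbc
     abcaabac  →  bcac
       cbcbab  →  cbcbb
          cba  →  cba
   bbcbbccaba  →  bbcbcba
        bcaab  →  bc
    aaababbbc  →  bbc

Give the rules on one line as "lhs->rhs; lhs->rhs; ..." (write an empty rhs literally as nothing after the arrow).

  | bacb
  | cabcaacccbc => cbcaacccbc
  | cccab => cccb
  | bbbc

aab->; ab->b; bcc->c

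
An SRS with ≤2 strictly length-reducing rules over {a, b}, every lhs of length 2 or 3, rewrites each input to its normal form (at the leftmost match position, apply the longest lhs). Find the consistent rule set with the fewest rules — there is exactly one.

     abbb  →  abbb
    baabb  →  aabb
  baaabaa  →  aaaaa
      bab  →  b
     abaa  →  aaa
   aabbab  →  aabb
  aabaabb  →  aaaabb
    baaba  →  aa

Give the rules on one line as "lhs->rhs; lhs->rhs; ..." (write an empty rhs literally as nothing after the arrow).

  | abbb
  | baabb => aabb
  | baaabaa => aaabaa => aaaaa
  | bab => b

ba->; baa->aa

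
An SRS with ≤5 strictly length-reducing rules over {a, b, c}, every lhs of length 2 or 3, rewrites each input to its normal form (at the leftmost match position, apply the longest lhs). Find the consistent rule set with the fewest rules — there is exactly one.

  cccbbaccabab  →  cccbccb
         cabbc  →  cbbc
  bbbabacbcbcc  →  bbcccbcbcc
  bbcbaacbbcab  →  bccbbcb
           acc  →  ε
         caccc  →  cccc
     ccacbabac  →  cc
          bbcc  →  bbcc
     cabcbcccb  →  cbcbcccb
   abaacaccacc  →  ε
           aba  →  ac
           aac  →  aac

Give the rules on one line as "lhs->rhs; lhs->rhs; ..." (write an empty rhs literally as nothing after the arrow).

  | cccbbaccabab => cccbcccabab => cccbcabab => cccbcbab => cccbccb
  | cabbc => cbbc
  | bbbabacbcbcc => bbcbacbcbcc => bbcccbcbcc
  | bbcbaacbbcab => bbccacbbcab => bbacbbcab => bccbbcab => bccbbcb

acc->; ba->c; ca->c; cca->a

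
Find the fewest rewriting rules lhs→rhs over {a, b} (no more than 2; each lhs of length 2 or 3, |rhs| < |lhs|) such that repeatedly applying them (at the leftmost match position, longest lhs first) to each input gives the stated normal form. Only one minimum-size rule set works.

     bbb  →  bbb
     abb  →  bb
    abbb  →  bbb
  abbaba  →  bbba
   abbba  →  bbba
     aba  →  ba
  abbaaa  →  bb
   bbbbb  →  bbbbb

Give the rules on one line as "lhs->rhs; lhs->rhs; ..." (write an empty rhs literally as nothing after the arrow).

  | bbb
  | abb => bb
  | abbb => bbb
  | abbaba => bbaba => bbba

aaa->; ab->b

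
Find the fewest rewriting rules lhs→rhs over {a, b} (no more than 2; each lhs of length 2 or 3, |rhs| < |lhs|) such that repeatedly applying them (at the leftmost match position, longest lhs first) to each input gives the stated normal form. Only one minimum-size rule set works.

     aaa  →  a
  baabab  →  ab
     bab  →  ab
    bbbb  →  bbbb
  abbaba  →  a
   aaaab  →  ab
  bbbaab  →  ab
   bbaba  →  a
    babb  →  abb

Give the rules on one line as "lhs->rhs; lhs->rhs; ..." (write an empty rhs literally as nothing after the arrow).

aa->a; ba->a

  | aaa => aa => a
  | baabab => aabab => abab => aab => ab
  | bab => ab
  | bbbb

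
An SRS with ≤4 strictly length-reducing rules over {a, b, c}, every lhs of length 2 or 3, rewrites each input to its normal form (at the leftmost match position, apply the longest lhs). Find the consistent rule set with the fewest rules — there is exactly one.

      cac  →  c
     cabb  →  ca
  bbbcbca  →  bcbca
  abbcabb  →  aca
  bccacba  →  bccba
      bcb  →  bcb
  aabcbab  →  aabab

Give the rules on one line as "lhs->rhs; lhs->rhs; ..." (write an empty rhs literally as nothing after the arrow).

  | cac => c
  | cabb => ca
  | bbbcbca => bcbca
  | abbcabb => acabb => aca

abc->a; bb->; cac->c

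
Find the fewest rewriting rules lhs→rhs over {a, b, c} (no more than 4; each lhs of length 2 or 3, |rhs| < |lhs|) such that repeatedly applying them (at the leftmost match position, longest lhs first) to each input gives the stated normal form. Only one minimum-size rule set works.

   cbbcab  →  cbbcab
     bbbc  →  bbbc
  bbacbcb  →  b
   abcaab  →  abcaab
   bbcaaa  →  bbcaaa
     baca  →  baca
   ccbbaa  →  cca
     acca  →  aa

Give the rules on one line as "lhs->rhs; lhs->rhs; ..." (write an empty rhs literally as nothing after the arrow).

acc->a; bba->; cbc->

  | cbbcab
  | bbbc
  | bbacbcb => cbcb => b
  | abcaab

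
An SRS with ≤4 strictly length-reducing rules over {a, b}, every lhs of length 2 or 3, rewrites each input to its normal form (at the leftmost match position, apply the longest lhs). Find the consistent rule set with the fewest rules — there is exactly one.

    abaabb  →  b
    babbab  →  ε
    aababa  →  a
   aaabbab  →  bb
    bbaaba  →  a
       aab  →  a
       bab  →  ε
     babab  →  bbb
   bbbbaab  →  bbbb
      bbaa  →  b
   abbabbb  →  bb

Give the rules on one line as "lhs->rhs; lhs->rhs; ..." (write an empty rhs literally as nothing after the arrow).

ab->; aba->bb; ba->a; baa->

  | abaabb => bbabb => babb => abb => b
  | babbab => abbab => bab => ab => ε
  | aababa => abbba => bba => ba => a
  | aaabbab => aabab => abbb => bb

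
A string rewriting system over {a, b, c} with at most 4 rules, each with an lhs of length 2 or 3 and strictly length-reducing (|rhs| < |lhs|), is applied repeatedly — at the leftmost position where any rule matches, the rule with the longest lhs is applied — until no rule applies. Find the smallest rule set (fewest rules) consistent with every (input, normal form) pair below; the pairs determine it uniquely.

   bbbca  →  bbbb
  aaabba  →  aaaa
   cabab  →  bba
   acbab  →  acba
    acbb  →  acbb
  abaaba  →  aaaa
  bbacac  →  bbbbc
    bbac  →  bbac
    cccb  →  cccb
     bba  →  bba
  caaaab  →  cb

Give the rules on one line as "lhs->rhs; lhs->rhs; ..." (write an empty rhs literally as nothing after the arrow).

  | bbbca => bbbb
  | aaabba => aaaba => aaaa
  | cabab => bbab => bba
  | acbab => acba

ab->a; aca->bb; ca->b; caa->c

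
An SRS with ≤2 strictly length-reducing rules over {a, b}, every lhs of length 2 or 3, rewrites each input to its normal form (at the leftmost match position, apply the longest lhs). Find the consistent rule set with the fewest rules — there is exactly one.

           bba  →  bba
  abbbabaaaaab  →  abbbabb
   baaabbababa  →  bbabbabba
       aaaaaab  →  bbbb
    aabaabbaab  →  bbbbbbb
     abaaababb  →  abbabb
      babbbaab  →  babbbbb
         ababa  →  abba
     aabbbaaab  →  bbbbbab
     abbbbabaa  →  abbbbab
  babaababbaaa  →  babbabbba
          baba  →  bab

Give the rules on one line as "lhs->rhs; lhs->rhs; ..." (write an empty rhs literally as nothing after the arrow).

aa->b; aba->ab

  | bba
  | abbbabaaaaab => abbbabaaaab => abbbabaaab => abbbabaab => abbbabab => abbbabb
  | baaabbababa => bbabbababa => bbabbabba
  | aaaaaab => baaaab => bbaab => bbbb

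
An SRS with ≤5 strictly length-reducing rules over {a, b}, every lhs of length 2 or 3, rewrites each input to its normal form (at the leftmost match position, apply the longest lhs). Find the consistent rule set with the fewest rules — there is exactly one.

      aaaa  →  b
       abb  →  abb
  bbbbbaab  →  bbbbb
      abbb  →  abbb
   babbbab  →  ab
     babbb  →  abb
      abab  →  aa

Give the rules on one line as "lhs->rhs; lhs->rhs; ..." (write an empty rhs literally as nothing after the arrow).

  | aaaa => ba => b
  | abb
  | bbbbbaab => bbbbb
  | abbb

aaa->b; ba->b; baa->; bab->a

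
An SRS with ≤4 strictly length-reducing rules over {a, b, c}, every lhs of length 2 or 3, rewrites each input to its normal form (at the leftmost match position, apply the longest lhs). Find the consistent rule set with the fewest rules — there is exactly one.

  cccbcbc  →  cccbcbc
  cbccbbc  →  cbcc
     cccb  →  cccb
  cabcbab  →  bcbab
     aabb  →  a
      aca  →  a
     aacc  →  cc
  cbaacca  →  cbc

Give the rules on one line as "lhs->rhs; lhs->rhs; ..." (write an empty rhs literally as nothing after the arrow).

  | cccbcbc
  | cbccbbc => cbccac => cbcc
  | cccb
  | cabcbab => bcbab

aa->; bb->a; ca->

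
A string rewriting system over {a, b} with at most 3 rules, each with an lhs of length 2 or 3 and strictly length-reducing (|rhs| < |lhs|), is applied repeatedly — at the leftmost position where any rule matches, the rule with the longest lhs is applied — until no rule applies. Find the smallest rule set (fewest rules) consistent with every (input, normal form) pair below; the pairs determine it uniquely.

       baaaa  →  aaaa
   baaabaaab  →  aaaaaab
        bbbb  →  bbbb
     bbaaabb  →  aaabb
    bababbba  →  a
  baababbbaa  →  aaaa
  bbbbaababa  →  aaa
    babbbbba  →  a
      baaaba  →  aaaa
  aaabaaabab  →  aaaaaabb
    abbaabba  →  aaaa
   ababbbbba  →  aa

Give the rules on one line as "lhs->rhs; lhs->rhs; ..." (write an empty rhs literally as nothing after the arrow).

  | baaaa => aaaa
  | baaabaaab => aaabaaab => aaaaaab
  | bbbb
  | bbaaabb => baaabb => aaabb

ba->a; bab->bb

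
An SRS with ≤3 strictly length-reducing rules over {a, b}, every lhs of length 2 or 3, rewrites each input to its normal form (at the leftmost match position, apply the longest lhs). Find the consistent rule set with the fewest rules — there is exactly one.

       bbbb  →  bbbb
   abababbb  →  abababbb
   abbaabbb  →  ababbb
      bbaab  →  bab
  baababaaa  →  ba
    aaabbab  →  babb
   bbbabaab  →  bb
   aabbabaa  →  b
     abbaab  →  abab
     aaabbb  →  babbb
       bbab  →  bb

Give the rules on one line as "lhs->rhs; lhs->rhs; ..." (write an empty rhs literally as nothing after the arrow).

  | bbbb
  | abababbb
  | abbaabbb => ababbb
  | bbaab => bab

aa->b; bba->b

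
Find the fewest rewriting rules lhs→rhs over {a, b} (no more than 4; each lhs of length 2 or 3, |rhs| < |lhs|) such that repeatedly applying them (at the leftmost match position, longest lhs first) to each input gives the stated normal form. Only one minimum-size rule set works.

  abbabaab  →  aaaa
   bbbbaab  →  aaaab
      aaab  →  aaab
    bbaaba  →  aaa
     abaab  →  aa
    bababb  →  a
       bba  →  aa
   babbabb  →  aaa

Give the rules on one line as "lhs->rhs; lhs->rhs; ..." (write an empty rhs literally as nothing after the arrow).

ba->; baa->b; bb->a

  | abbabaab => aaabaab => aaabb => aaaa
  | bbbbaab => abbaab => aaaab
  | aaab
  | bbaaba => aaaba => aaa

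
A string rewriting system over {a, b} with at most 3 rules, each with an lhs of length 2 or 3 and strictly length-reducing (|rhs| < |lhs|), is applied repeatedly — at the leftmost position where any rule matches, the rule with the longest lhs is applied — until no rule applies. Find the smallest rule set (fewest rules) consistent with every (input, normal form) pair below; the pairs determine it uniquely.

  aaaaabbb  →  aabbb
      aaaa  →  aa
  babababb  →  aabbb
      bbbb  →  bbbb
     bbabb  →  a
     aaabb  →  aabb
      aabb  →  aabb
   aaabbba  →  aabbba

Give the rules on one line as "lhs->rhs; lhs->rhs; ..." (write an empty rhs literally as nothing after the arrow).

aaa->aa; aba->ab; bab->a

  | aaaaabbb => aaaabbb => aaabbb => aabbb
  | aaaa => aaa => aa
  | babababb => aababb => aabbb
  | bbbb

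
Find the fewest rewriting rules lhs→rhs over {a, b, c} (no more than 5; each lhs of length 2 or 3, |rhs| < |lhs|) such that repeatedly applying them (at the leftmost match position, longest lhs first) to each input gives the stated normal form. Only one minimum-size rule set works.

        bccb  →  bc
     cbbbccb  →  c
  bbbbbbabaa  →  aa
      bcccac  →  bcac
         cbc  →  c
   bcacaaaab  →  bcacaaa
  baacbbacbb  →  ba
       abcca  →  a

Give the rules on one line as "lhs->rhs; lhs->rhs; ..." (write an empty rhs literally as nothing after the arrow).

ab->; bb->; cb->; cca->a

  | bccb => bc
  | cbbbccb => bbccb => ccb => c
  | bbbbbbabaa => bbbbabaa => bbabaa => abaa => aa
  | bcccac => bcac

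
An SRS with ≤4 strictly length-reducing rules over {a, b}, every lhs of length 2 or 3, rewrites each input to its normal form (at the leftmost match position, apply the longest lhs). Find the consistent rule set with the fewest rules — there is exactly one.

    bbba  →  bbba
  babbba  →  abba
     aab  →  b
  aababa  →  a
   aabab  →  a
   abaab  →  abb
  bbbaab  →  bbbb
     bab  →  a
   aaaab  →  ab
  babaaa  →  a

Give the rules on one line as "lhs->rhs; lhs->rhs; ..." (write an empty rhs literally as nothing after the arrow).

  | bbba
  | babbba => abba
  | aab => b
  | aababa => baba => aa => a

aa->a; aaa->; aab->b; bab->a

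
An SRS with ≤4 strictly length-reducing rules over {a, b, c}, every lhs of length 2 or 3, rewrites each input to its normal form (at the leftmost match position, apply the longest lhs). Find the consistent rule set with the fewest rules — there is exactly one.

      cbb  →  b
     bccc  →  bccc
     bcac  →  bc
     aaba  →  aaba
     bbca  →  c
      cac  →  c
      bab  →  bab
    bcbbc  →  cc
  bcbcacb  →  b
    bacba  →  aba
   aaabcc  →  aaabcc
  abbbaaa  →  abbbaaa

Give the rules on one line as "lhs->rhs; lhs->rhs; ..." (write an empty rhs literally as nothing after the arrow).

bac->a; bbc->cc; ca->; cb->

  | cbb => b
  | bccc
  | bcac => bc
  | aaba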